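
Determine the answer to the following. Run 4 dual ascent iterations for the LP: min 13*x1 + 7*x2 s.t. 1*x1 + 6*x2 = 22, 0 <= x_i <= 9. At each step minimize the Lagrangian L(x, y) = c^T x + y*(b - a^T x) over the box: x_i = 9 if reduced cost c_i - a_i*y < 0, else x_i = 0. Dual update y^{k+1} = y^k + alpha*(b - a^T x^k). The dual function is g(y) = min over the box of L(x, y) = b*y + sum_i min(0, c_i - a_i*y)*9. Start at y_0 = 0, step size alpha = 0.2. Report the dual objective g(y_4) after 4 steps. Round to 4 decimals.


Dual ascent for LP: min 13*x1 + 7*x2, 1*x1 + 6*x2 = 22, 0 <= x_i <= 9
Step 1: y^k = 0.0, reduced costs: (13.0, 7.0)
  x^k = (0.0, 0.0), subgradient = b - a^T x = 22.0
  y^{k+1} = 0.0 + 0.2*22.0 = 4.4
Step 2: y^k = 4.4, reduced costs: (8.6, -19.4)
  x^k = (0.0, 9.0), subgradient = b - a^T x = -32.0
  y^{k+1} = 4.4 + 0.2*-32.0 = -2.0
Step 3: y^k = -2.0, reduced costs: (15.0, 19.0)
  x^k = (0.0, 0.0), subgradient = b - a^T x = 22.0
  y^{k+1} = -2.0 + 0.2*22.0 = 2.4
Step 4: y^k = 2.4, reduced costs: (10.6, -7.4)
  x^k = (0.0, 9.0), subgradient = b - a^T x = -32.0
  y^{k+1} = 2.4 + 0.2*-32.0 = -4.0
Dual objective at y_4 = -4.0: reduced costs (17.0, 31.0), box minimizer x = (0.0, 0.0)
g(y_4) = b*y + (c1 - a1*y)*x1 + (c2 - a2*y)*x2 = 22*(-4.0) + 17.0*0.0 + 31.0*0.0 = -88.0 + 0.0 + 0.0 = -88.0


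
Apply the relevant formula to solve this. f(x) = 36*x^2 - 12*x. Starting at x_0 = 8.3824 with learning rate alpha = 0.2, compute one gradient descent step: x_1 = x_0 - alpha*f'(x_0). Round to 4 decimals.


We compute the gradient at x_0 and apply the update.
f'(x) = 72*x - 12
f'(8.3824) = 72*8.3824 - 12 = 591.5328
x_1 = 8.3824 - 0.2*591.5328 = -109.9242


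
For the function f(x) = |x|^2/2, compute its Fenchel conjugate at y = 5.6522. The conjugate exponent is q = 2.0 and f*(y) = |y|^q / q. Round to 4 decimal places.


The conjugate exponent q satisfies 1/p + 1/q = 1.
p = 2, so q = 2/(2 - 1) = 2.0
|y|^q = 5.6522^2.0 = 31.9474
f*(5.6522) = 31.9474 / 2.0 = 15.9737


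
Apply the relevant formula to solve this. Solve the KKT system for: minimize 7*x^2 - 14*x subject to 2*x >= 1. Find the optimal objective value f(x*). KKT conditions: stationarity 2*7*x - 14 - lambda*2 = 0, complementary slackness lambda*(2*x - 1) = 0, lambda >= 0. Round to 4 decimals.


Step 1: Try lambda = 0 (constraint inactive).
Stationarity: 2*7*x - 14 = 0
x* = 14/(2*7) = 1.0
Check constraint: 2*1.0 = 2.0 >= 1 -- satisfied.
Step 2: Compute optimal value.
f(x*) = 7*1.0^2 - 14*1.0 = -7.0


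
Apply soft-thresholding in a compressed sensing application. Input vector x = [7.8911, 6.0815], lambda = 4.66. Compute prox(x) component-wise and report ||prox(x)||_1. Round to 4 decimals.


Soft-thresholding with lambda = 4.66:
prox(7.8911) = sign(7.8911)*max(|7.8911| - 4.66, 0) = 3.2311
prox(6.0815) = sign(6.0815)*max(|6.0815| - 4.66, 0) = 1.4215
prox(x) = [3.2311, 1.4215]
||prox(x)||_1 = 3.2311 + 1.4215 = 4.6526


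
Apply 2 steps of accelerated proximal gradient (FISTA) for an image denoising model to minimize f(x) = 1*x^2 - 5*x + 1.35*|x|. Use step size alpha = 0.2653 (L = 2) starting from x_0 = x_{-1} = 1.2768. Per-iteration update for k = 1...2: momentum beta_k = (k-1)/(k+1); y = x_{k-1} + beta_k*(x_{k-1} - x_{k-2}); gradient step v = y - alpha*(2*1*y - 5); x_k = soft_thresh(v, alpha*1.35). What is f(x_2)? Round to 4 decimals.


FISTA on f(x) = 1*x^2 - 5*x + 1.35*|x|
L = 2, alpha = 0.2653
Iteration 1: beta = 0.0, y = 1.2768 + 0.0*(1.2768 - 1.2768) = 1.2768
  grad(y) = -2.4464, v = y - alpha*grad = 1.9258
  prox(v) = soft_thresh(1.9258, 0.3582) = 1.5677
Iteration 2: beta = 0.3333, y = 1.5677 + 0.3333*(1.5677 - 1.2768) = 1.6646
  grad(y) = -1.6707, v = y - alpha*grad = 2.1079
  prox(v) = soft_thresh(2.1079, 0.3582) = 1.7497
f(x_2) = 1*1.7497^2 - 5*1.7497 + 1.35*|1.7497| = -3.325


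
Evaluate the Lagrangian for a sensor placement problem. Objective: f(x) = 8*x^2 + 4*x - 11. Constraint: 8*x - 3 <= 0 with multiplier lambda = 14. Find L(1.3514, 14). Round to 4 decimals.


Step 1: Evaluate f(x).
f(1.3514) = 8*1.3514^2 + 4*1.3514 - 11 = 9.0159
Step 2: Evaluate g(x).
g(1.3514) = 8*1.3514 - 3 = 7.8112
Step 3: Compute Lagrangian.
L = 9.0159 + 14*7.8112 = 118.3727


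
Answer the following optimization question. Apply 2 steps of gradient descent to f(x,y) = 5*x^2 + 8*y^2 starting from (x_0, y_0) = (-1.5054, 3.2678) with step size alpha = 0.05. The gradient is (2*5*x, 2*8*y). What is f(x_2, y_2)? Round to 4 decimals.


Gradient descent on f(x,y) = 5*x^2 + 8*y^2.
Starting point: (-1.5054, 3.2678), alpha = 0.05
Step 1: grad_x = 2*5*-1.5054 = -15.054, grad_y = 2*8*3.2678 = 52.2848
  x_1 = -1.5054 - 0.05*-15.054 = -0.7527
  y_1 = 3.2678 - 0.05*52.2848 = 0.6536
Step 2: grad_x = 2*5*-0.7527 = -7.527, grad_y = 2*8*0.6536 = 10.457
  x_2 = -0.7527 - 0.05*-7.527 = -0.3764
  y_2 = 0.6536 - 0.05*10.457 = 0.1307
f(-0.3764, 0.1307) = 5*(-0.3764)^2 + 8*0.1307^2 = 0.8449


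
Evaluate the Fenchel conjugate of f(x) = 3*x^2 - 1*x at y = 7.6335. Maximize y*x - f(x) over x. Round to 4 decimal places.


f*(y) = sup_x {y*x - a*x^2 - b*x} = sup_x {(y-b)*x - a*x^2}
FOC: (y - b) - 2a*x = 0 => x* = (y - b)/(2a)
x* = (7.6335 + 1)/(2*3) = 1.4389
f*(7.6335) = (y-b)^2/(4a) = (7.6335 + 1)^2/(4*3)
= 74.5373/12 = 6.2114


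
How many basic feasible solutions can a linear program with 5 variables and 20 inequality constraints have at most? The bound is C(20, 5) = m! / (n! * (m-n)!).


Each vertex corresponds to some choice of n active constraints out of m, so the number of vertices is at most C(m, n) = m! / (n!(m-n)!).
m = 20, n = 5
Numerator: 20 * 19 * 18 * 17 * 16
Denominator: 5! = 120
C(20, 5) = 15504


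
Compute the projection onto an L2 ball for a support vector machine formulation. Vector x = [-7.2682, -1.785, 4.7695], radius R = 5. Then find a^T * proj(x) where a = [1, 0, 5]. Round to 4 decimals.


Step 1: Compute ||x|| (intermediates to 6 decimals).
||x|| = sqrt((-7.2682)^2 + (-1.785)^2 + 4.7695^2) = 8.874744
Step 2: Project.
Since ||x|| > R, scale = R/||x|| = 5/8.874744 = 0.563397, proj(x) = scale * x
proj(x) = [-4.094882, -1.005664, 2.687122]
Step 3: Dot product.
a^T * proj(x) = 1*(-4.094882) + 0*(-1.005664) + 5*2.687122 = 9.3407


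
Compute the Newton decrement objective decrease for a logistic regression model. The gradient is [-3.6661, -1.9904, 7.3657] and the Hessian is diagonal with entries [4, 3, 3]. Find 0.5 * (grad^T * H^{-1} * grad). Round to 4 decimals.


Step 1: H is diagonal, so H^(-1) * g = [-0.9165, -0.6635, 2.4552].
Step 2: g^T H^(-1) g = sum_i g_i^2 / H_ii
  = (-3.6661)^2/4 + (-1.9904)^2/3 + (7.3657)^2/3
  = 3.3601 + 1.3206 + 18.0845 = 22.7651
Step 3: Objective decrease = 0.5 * g^T H^(-1) g = 11.3826


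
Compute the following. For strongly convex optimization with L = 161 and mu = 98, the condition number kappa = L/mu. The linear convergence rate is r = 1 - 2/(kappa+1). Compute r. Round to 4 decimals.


Step 1: Compute the condition number.
kappa = L/mu = 161/98 = 1.6429
Step 2: Compute the convergence rate.
r = 1 - 2/(kappa + 1) = 1 - 2*mu/(L + mu) = (L - mu)/(L + mu) = 63/259 = 0.2432


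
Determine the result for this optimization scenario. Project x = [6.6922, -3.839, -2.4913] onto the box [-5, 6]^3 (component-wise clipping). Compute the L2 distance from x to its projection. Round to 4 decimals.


Project each component onto [-5, 6].
clip(6.6922) = 6.0, clip(-3.839) = -3.839, clip(-2.4913) = -2.4913
Projection = [6.0, -3.839, -2.4913]
Squared diffs: [0.4791, 0.0, 0.0]
Distance = sqrt(0.4791) = 0.6922


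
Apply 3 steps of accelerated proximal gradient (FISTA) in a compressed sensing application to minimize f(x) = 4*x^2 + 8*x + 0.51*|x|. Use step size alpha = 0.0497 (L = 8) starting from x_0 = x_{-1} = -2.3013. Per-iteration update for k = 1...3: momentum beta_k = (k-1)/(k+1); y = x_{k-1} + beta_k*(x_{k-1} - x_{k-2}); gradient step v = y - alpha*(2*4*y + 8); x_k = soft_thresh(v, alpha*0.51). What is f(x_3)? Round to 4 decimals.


FISTA on f(x) = 4*x^2 + 8*x + 0.51*|x|
L = 8, alpha = 0.0497
Iteration 1: beta = 0.0, y = -2.3013 + 0.0*(-2.3013 + 2.3013) = -2.3013
  grad(y) = -10.4104, v = y - alpha*grad = -1.7839
  prox(v) = soft_thresh(-1.7839, 0.0253) = -1.7586
Iteration 2: beta = 0.3333, y = -1.7586 + 0.3333*(-1.7586 + 2.3013) = -1.5776
  grad(y) = -4.6211, v = y - alpha*grad = -1.348
  prox(v) = soft_thresh(-1.348, 0.0253) = -1.3226
Iteration 3: beta = 0.5, y = -1.3226 + 0.5*(-1.3226 + 1.7586) = -1.1047
  grad(y) = -0.8373, v = y - alpha*grad = -1.063
  prox(v) = soft_thresh(-1.063, 0.0253) = -1.0377
f(x_3) = 4*(-1.0377)^2 + 8*(-1.0377) + 0.51*|-1.0377| = -3.4651


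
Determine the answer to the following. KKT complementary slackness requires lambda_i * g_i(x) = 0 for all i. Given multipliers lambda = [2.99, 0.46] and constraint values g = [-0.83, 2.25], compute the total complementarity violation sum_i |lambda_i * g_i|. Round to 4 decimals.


KKT complementary slackness check:
lambda_1 * g_1 = 2.99 * -0.83 = -2.4817
lambda_2 * g_2 = 0.46 * 2.25 = 1.035
Total violation = 2.4817 + 1.035 = 3.5167


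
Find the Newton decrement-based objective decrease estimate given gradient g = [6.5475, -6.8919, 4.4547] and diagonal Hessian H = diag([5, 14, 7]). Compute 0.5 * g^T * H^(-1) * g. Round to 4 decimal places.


Step 1: H is diagonal, so H^(-1) * g = [1.3095, -0.4923, 0.6364].
Step 2: g^T H^(-1) g = sum_i g_i^2 / H_ii
  = (6.5475)^2/5 + (-6.8919)^2/14 + (4.4547)^2/7
  = 8.574 + 3.3927 + 2.8349 = 14.8016
Step 3: Objective decrease = 0.5 * g^T H^(-1) g = 7.4008


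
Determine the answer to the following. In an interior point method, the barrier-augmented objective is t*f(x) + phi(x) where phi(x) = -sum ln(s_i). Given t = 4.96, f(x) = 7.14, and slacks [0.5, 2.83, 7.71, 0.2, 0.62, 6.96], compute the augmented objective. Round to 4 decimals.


Step 1: Compute log-barrier.
ln values: [-0.6931, 1.0403, 2.0425, -1.6094, -0.478, 1.9402]
phi = -(-0.6931 + 1.0403 + 2.0425 - 1.6094 - 0.478 + 1.9402) = -2.2424
Step 2: Compute augmented objective.
t*f(x) = 4.96*7.14 = 35.4144
Total = 35.4144 - 2.2424 = 33.172


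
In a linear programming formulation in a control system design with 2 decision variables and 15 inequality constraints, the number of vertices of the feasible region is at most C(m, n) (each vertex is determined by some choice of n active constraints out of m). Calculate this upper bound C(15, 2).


Each vertex corresponds to some choice of n active constraints out of m, so the number of vertices is at most C(m, n) = m! / (n!(m-n)!).
m = 15, n = 2
Numerator: 15 * 14
Denominator: 2! = 2
C(15, 2) = 105


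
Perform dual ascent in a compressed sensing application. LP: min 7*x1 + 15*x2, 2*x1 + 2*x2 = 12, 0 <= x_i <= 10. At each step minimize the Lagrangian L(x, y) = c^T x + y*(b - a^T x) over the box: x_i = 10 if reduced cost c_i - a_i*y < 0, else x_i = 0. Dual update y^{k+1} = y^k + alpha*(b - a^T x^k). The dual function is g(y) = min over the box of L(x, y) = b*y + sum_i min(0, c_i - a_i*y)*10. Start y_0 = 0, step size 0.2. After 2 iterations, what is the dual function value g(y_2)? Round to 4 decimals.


Dual ascent for LP: min 7*x1 + 15*x2, 2*x1 + 2*x2 = 12, 0 <= x_i <= 10
Step 1: y^k = 0.0, reduced costs: (7.0, 15.0)
  x^k = (0.0, 0.0), subgradient = b - a^T x = 12.0
  y^{k+1} = 0.0 + 0.2*12.0 = 2.4
Step 2: y^k = 2.4, reduced costs: (2.2, 10.2)
  x^k = (0.0, 0.0), subgradient = b - a^T x = 12.0
  y^{k+1} = 2.4 + 0.2*12.0 = 4.8
Dual objective at y_2 = 4.8: reduced costs (-2.6, 5.4), box minimizer x = (10.0, 0.0)
g(y_2) = b*y + (c1 - a1*y)*x1 + (c2 - a2*y)*x2 = 12*4.8 + (-2.6)*10.0 + 5.4*0.0 = 57.6 - 26.0 + 0.0 = 31.6


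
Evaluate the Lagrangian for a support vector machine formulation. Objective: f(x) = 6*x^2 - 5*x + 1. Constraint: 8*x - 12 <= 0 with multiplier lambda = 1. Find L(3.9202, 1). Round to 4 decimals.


Step 1: Evaluate f(x).
f(3.9202) = 6*3.9202^2 - 5*3.9202 + 1 = 73.6068
Step 2: Evaluate g(x).
g(3.9202) = 8*3.9202 - 12 = 19.3616
Step 3: Compute Lagrangian.
L = 73.6068 + 1*19.3616 = 92.9684


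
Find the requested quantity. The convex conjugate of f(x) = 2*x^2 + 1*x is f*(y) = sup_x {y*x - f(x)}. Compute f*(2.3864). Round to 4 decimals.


f*(y) = sup_x {y*x - a*x^2 - b*x} = sup_x {(y-b)*x - a*x^2}
FOC: (y - b) - 2a*x = 0 => x* = (y - b)/(2a)
x* = (2.3864 - 1)/(2*2) = 0.3466
f*(2.3864) = (y-b)^2/(4a) = (2.3864 - 1)^2/(4*2)
= 1.9221/8 = 0.2403


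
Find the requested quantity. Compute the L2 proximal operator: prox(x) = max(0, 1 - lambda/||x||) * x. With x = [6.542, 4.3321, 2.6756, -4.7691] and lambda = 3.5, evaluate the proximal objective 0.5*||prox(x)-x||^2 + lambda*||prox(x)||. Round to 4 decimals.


Step 1: Compute ||x||.
||x|| = 9.5639
Step 2: Compute scaling factor.
scale = max(0, 1 - 3.5/9.5639) = 0.634
Step 3: prox(x) = [4.1479, 2.7467, 1.6964, -3.0238]
||prox(x)|| = 6.0639
Step 4: Proximal objective.
0.5*||prox-x||^2 = 6.125
lambda*||prox|| = 21.2237
Total = 27.3486


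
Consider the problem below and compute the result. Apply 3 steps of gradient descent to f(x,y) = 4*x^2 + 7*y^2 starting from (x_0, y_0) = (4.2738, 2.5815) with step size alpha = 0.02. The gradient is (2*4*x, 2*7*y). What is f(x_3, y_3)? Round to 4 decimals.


Gradient descent on f(x,y) = 4*x^2 + 7*y^2.
Starting point: (4.2738, 2.5815), alpha = 0.02
Step 1: grad_x = 2*4*4.2738 = 34.1904, grad_y = 2*7*2.5815 = 36.141
  x_1 = 4.2738 - 0.02*34.1904 = 3.59
  y_1 = 2.5815 - 0.02*36.141 = 1.8587
Step 2: grad_x = 2*4*3.59 = 28.7199, grad_y = 2*7*1.8587 = 26.0215
  x_2 = 3.59 - 0.02*28.7199 = 3.0156
  y_2 = 1.8587 - 0.02*26.0215 = 1.3382
Step 3: grad_x = 2*4*3.0156 = 24.1247, grad_y = 2*7*1.3382 = 18.7355
  x_3 = 3.0156 - 0.02*24.1247 = 2.5331
  y_3 = 1.3382 - 0.02*18.7355 = 0.9635
f(2.5331, 0.9635) = 4*2.5331^2 + 7*0.9635^2 = 32.1652


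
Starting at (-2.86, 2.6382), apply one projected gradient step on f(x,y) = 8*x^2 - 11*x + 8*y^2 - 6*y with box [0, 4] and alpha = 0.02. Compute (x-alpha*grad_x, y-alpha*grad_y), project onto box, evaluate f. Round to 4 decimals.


Step 1: Compute gradient at (-2.86, 2.6382).
grad_x = 2*8*-2.86 - 11 = -56.76
grad_y = 2*8*2.6382 - 6 = 36.2112
Step 2: Gradient step.
x_raw = -2.86 - 0.02*-56.76 = -1.7248
y_raw = 2.6382 - 0.02*36.2112 = 1.914
Step 3: Project onto [0, 4].
x_proj = clip(-1.7248) = 0.0
y_proj = clip(1.914) = 1.914
Step 4: Evaluate f.
f(0.0, 1.914) = 17.8226


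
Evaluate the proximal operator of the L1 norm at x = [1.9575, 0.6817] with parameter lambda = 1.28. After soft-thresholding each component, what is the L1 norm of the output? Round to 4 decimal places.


Soft-thresholding with lambda = 1.28:
prox(1.9575) = sign(1.9575)*max(|1.9575| - 1.28, 0) = 0.6775
prox(0.6817) = sign(0.6817)*max(|0.6817| - 1.28, 0) = 0.0
prox(x) = [0.6775, 0.0]
||prox(x)||_1 = 0.6775 + 0.0 = 0.6775


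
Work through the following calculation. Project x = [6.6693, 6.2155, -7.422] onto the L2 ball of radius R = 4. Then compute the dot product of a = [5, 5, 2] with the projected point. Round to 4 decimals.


Step 1: Compute ||x|| (intermediates to 6 decimals).
||x|| = sqrt(6.6693^2 + 6.2155^2 + (-7.422)^2) = 11.755768
Step 2: Project.
Since ||x|| > R, scale = R/||x|| = 4/11.755768 = 0.340259, proj(x) = scale * x
proj(x) = [2.269289, 2.11488, -2.525402]
Step 3: Dot product.
a^T * proj(x) = 5*2.269289 + 5*2.11488 + 2*(-2.525402) = 16.87


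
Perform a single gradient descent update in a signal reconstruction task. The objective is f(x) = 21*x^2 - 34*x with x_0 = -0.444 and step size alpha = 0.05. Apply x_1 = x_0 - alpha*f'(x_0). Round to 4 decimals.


We compute the gradient at x_0 and apply the update.
f'(x) = 42*x - 34
f'(-0.444) = 42*-0.444 - 34 = -52.648
x_1 = -0.444 - 0.05*-52.648 = 2.1884


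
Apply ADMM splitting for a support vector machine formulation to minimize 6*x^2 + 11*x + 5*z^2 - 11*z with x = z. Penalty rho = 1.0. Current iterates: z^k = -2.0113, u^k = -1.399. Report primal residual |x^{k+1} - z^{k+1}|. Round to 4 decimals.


ADMM iteration with rho = 1.0, z^k = -2.0113, u^k = -1.399
Step 1: x-update.
Minimize 6*x^2 + 11*x + (1.0/2)*(x + 2.0113 - 1.399)^2
FOC: (2*6 + 1.0)*x = -11 + 1.0*(-2.0113 + 1.399)
x^{k+1} = -0.8933
Step 2: z-update.
Minimize 5*z^2 - 11*z + (1.0/2)*(-0.8933 - z - 1.399)^2
FOC: (2*5 + 1.0)*z = 11 + 1.0*(-0.8933 - 1.399)
z^{k+1} = 0.7916
Step 3: u-update.
u^{k+1} = -1.399 - 0.8933 - 0.7916 = -3.0839
Step 4: Primal residual = |-0.8933 - 0.7916| = 1.6849


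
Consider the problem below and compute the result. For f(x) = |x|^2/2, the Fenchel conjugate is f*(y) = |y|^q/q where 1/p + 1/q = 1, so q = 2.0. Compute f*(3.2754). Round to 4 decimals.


The conjugate exponent q satisfies 1/p + 1/q = 1.
p = 2, so q = 2/(2 - 1) = 2.0
|y|^q = 3.2754^2.0 = 10.7282
f*(3.2754) = 10.7282 / 2.0 = 5.3641


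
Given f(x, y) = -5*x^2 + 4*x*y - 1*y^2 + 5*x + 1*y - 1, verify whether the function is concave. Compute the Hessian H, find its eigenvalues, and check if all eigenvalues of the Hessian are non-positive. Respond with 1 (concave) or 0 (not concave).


The Hessian of f(x,y) = -5*x^2 + 4*x*y - 1*y^2 + 5*x + 1*y - 1 is:
H = [[-10, 4], [4, -2]]
Trace = -10 - 2 = -12
Determinant = -10*-2 - (4)^2 = 4
Discriminant = (-12)^2 - 4*4 = 128.0
Eigenvalues: lambda_1 = -11.6569, lambda_2 = -0.3431
The function is concave.

1


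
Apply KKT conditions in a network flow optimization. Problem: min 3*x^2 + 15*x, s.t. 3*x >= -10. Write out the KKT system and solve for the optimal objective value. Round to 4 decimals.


Step 1: Try lambda = 0 (constraint inactive).
Stationarity: 2*3*x + 15 = 0
x* = -15/(2*3) = -2.5
Check constraint: 3*-2.5 = -7.5 >= -10 -- satisfied.
Step 2: Compute optimal value.
f(x*) = 3*(-2.5)^2 + 15*(-2.5) = -18.75


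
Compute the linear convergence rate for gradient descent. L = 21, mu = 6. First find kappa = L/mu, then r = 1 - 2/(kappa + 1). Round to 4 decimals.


Step 1: Compute the condition number.
kappa = L/mu = 21/6 = 3.5
Step 2: Compute the convergence rate.
r = 1 - 2/(kappa + 1) = 1 - 2*mu/(L + mu) = (L - mu)/(L + mu) = 15/27 = 0.5556


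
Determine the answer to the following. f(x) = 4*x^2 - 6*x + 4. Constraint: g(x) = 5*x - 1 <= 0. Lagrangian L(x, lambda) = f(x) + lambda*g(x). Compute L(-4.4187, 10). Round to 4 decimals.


Step 1: Evaluate f(x).
f(-4.4187) = 4*(-4.4187)^2 - 6*(-4.4187) + 4 = 108.6118
Step 2: Evaluate g(x).
g(-4.4187) = 5*-4.4187 - 1 = -23.0935
Step 3: Compute Lagrangian.
L = 108.6118 + 10*-23.0935 = -122.3232


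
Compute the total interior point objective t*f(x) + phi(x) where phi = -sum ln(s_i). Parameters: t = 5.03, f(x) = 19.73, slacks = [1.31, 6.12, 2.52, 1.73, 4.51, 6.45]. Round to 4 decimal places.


Step 1: Compute log-barrier.
ln values: [0.27, 1.8116, 0.9243, 0.5481, 1.5063, 1.8641]
phi = -(0.27 + 1.8116 + 0.9243 + 0.5481 + 1.5063 + 1.8641) = -6.9243
Step 2: Compute augmented objective.
t*f(x) = 5.03*19.73 = 99.2419
Total = 99.2419 - 6.9243 = 92.3176


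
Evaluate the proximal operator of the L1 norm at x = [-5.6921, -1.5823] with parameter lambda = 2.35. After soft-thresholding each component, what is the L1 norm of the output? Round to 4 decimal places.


Soft-thresholding with lambda = 2.35:
prox(-5.6921) = sign(-5.6921)*max(|-5.6921| - 2.35, 0) = -3.3421
prox(-1.5823) = sign(-1.5823)*max(|-1.5823| - 2.35, 0) = 0.0
prox(x) = [-3.3421, 0.0]
||prox(x)||_1 = 3.3421 + 0.0 = 3.3421


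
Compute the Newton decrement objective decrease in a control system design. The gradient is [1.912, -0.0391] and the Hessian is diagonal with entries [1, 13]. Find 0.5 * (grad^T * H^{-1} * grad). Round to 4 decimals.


Step 1: H is diagonal, so H^(-1) * g = [1.912, -0.003].
Step 2: g^T H^(-1) g = sum_i g_i^2 / H_ii
  = (1.912)^2/1 + (-0.0391)^2/13
  = 3.6557 + 0.0001 = 3.6559
Step 3: Objective decrease = 0.5 * g^T H^(-1) g = 1.8279


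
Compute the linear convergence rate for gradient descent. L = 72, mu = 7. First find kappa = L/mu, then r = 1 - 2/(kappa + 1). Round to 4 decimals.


Step 1: Compute the condition number.
kappa = L/mu = 72/7 = 10.2857
Step 2: Compute the convergence rate.
r = 1 - 2/(kappa + 1) = 1 - 2*mu/(L + mu) = (L - mu)/(L + mu) = 65/79 = 0.8228


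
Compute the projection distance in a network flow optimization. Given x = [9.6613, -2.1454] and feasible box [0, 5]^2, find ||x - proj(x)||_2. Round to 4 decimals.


Project each component onto [0, 5].
clip(9.6613) = 5.0, clip(-2.1454) = 0.0
Projection = [5.0, 0.0]
Squared diffs: [21.7277, 4.6027]
Distance = sqrt(26.3304) = 5.1313


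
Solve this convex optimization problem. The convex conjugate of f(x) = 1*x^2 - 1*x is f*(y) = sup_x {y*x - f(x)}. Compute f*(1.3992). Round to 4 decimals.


f*(y) = sup_x {y*x - a*x^2 - b*x} = sup_x {(y-b)*x - a*x^2}
FOC: (y - b) - 2a*x = 0 => x* = (y - b)/(2a)
x* = (1.3992 + 1)/(2*1) = 1.1996
f*(1.3992) = (y-b)^2/(4a) = (1.3992 + 1)^2/(4*1)
= 5.7562/4 = 1.439


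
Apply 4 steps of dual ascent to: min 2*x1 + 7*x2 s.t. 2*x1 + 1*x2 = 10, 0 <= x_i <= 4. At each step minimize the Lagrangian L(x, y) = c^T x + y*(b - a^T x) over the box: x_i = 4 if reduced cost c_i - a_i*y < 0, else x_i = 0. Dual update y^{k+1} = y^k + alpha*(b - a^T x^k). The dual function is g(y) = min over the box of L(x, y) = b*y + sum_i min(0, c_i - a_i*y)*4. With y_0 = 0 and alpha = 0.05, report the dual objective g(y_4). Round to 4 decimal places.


Dual ascent for LP: min 2*x1 + 7*x2, 2*x1 + 1*x2 = 10, 0 <= x_i <= 4
Step 1: y^k = 0.0, reduced costs: (2.0, 7.0)
  x^k = (0.0, 0.0), subgradient = b - a^T x = 10.0
  y^{k+1} = 0.0 + 0.05*10.0 = 0.5
Step 2: y^k = 0.5, reduced costs: (1.0, 6.5)
  x^k = (0.0, 0.0), subgradient = b - a^T x = 10.0
  y^{k+1} = 0.5 + 0.05*10.0 = 1.0
Step 3: y^k = 1.0, reduced costs: (0.0, 6.0)
  x^k = (0.0, 0.0), subgradient = b - a^T x = 10.0
  y^{k+1} = 1.0 + 0.05*10.0 = 1.5
Step 4: y^k = 1.5, reduced costs: (-1.0, 5.5)
  x^k = (4.0, 0.0), subgradient = b - a^T x = 2.0
  y^{k+1} = 1.5 + 0.05*2.0 = 1.6
Dual objective at y_4 = 1.6: reduced costs (-1.2, 5.4), box minimizer x = (4.0, 0.0)
g(y_4) = b*y + (c1 - a1*y)*x1 + (c2 - a2*y)*x2 = 10*1.6 + (-1.2)*4.0 + 5.4*0.0 = 16.0 - 4.8 + 0.0 = 11.2


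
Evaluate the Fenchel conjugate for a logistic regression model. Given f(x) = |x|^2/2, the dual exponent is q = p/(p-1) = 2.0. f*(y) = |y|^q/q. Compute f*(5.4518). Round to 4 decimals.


The conjugate exponent q satisfies 1/p + 1/q = 1.
p = 2, so q = 2/(2 - 1) = 2.0
|y|^q = 5.4518^2.0 = 29.7221
f*(5.4518) = 29.7221 / 2.0 = 14.8611


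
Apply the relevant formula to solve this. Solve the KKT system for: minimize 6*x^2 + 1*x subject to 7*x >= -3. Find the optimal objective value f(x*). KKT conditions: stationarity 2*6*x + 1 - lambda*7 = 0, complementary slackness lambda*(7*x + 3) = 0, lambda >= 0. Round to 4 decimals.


Step 1: Try lambda = 0 (constraint inactive).
Stationarity: 2*6*x + 1 = 0
x* = -1/(2*6) = -1/12 = -0.0833 (rounded; the exact value -1/12 is used below)
Check constraint: 7*-0.0833 = -0.5831 >= -3 -- satisfied.
Step 2: Compute optimal value.
f(x*) = 6*(-1/12)^2 + 1*(-1/12) = -0.0417


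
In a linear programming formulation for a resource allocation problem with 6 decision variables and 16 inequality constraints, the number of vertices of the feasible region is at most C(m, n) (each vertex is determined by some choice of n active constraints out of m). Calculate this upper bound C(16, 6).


Each vertex corresponds to some choice of n active constraints out of m, so the number of vertices is at most C(m, n) = m! / (n!(m-n)!).
m = 16, n = 6
Numerator: 16 * 15 * 14 * 13 * 12 * 11
Denominator: 6! = 720
C(16, 6) = 8008


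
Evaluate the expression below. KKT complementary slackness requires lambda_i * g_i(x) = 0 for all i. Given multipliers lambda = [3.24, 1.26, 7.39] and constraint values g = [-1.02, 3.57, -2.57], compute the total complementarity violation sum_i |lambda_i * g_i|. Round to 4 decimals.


KKT complementary slackness check:
lambda_1 * g_1 = 3.24 * -1.02 = -3.3048
lambda_2 * g_2 = 1.26 * 3.57 = 4.4982
lambda_3 * g_3 = 7.39 * -2.57 = -18.9923
Total violation = 3.3048 + 4.4982 + 18.9923 = 26.7953


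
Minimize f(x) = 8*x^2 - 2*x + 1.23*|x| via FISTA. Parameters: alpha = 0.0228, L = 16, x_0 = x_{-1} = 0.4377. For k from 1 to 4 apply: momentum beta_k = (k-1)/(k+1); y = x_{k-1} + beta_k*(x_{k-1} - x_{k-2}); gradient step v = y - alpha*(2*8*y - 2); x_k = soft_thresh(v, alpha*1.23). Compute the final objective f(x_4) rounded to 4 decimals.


FISTA on f(x) = 8*x^2 - 2*x + 1.23*|x|
L = 16, alpha = 0.0228
Iteration 1: beta = 0.0, y = 0.4377 + 0.0*(0.4377 - 0.4377) = 0.4377
  grad(y) = 5.0032, v = y - alpha*grad = 0.3236
  prox(v) = soft_thresh(0.3236, 0.028) = 0.2956
Iteration 2: beta = 0.3333, y = 0.2956 + 0.3333*(0.2956 - 0.4377) = 0.2482
  grad(y) = 1.9714, v = y - alpha*grad = 0.2033
  prox(v) = soft_thresh(0.2033, 0.028) = 0.1752
Iteration 3: beta = 0.5, y = 0.1752 + 0.5*(0.1752 - 0.2956) = 0.115
  grad(y) = -0.1594, v = y - alpha*grad = 0.1187
  prox(v) = soft_thresh(0.1187, 0.028) = 0.0906
Iteration 4: beta = 0.6, y = 0.0906 + 0.6*(0.0906 - 0.1752) = 0.0399
  grad(y) = -1.362, v = y - alpha*grad = 0.0709
  prox(v) = soft_thresh(0.0709, 0.028) = 0.0429
f(x_4) = 8*0.0429^2 - 2*0.0429 + 1.23*|0.0429| = -0.0183


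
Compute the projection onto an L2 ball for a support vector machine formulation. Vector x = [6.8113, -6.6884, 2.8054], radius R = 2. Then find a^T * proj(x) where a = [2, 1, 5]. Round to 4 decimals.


Step 1: Compute ||x|| (intermediates to 6 decimals).
||x|| = sqrt(6.8113^2 + (-6.6884)^2 + 2.8054^2) = 9.949813
Step 2: Project.
Since ||x|| > R, scale = R/||x|| = 2/9.949813 = 0.201009, proj(x) = scale * x
proj(x) = [1.369133, -1.344429, 0.563911]
Step 3: Dot product.
a^T * proj(x) = 2*1.369133 + 1*(-1.344429) + 5*0.563911 = 4.2134


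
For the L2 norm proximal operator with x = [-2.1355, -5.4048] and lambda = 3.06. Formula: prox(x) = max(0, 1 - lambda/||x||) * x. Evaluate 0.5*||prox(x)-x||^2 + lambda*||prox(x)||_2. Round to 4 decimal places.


Step 1: Compute ||x||.
||x|| = 5.8114
Step 2: Compute scaling factor.
scale = max(0, 1 - 3.06/5.8114) = 0.4734
Step 3: prox(x) = [-1.011, -2.5589]
||prox(x)|| = 2.7514
Step 4: Proximal objective.
0.5*||prox-x||^2 = 4.6818
lambda*||prox|| = 8.4193
Total = 13.101


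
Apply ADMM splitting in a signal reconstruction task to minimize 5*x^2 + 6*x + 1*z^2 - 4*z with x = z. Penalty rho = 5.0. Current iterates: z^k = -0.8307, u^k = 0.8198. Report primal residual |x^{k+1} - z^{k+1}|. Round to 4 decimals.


ADMM iteration with rho = 5.0, z^k = -0.8307, u^k = 0.8198
Step 1: x-update.
Minimize 5*x^2 + 6*x + (5.0/2)*(x + 0.8307 + 0.8198)^2
FOC: (2*5 + 5.0)*x = -6 + 5.0*(-0.8307 - 0.8198)
x^{k+1} = -0.9502
Step 2: z-update.
Minimize 1*z^2 - 4*z + (5.0/2)*(-0.9502 - z + 0.8198)^2
FOC: (2*1 + 5.0)*z = 4 + 5.0*(-0.9502 + 0.8198)
z^{k+1} = 0.4783
Step 3: u-update.
u^{k+1} = 0.8198 - 0.9502 - 0.4783 = -0.6087
Step 4: Primal residual = |-0.9502 - 0.4783| = 1.4285


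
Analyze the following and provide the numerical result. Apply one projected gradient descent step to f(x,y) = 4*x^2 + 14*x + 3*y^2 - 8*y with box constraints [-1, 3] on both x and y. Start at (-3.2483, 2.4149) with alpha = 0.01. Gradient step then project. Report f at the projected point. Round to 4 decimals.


Step 1: Compute gradient at (-3.2483, 2.4149).
grad_x = 2*4*-3.2483 + 14 = -11.9864
grad_y = 2*3*2.4149 - 8 = 6.4894
Step 2: Gradient step.
x_raw = -3.2483 - 0.01*-11.9864 = -3.1284
y_raw = 2.4149 - 0.01*6.4894 = 2.35
Step 3: Project onto [-1, 3].
x_proj = clip(-3.1284) = -1.0
y_proj = clip(2.35) = 2.35
Step 4: Evaluate f.
f(-1.0, 2.35) = -12.2325


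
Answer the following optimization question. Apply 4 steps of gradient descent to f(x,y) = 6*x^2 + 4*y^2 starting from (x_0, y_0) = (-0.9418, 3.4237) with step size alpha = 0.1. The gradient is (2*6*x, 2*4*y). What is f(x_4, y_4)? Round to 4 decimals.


Gradient descent on f(x,y) = 6*x^2 + 4*y^2.
Starting point: (-0.9418, 3.4237), alpha = 0.1
Step 1: grad_x = 2*6*-0.9418 = -11.3016, grad_y = 2*4*3.4237 = 27.3896
  x_1 = -0.9418 - 0.1*-11.3016 = 0.1884
  y_1 = 3.4237 - 0.1*27.3896 = 0.6847
Step 2: grad_x = 2*6*0.1884 = 2.2603, grad_y = 2*4*0.6847 = 5.4779
  x_2 = 0.1884 - 0.1*2.2603 = -0.0377
  y_2 = 0.6847 - 0.1*5.4779 = 0.1369
Step 3: grad_x = 2*6*-0.0377 = -0.4521, grad_y = 2*4*0.1369 = 1.0956
  x_3 = -0.0377 - 0.1*-0.4521 = 0.0075
  y_3 = 0.1369 - 0.1*1.0956 = 0.0274
Step 4: grad_x = 2*6*0.0075 = 0.0904, grad_y = 2*4*0.0274 = 0.2191
  x_4 = 0.0075 - 0.1*0.0904 = -0.0015
  y_4 = 0.0274 - 0.1*0.2191 = 0.0055
f(-0.0015, 0.0055) = 6*(-0.0015)^2 + 4*0.0055^2 = 0.0001


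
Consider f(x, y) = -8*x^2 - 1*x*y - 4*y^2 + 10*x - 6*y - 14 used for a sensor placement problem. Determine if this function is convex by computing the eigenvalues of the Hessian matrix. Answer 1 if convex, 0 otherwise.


The Hessian of f(x,y) = -8*x^2 - 1*x*y - 4*y^2 + 10*x - 6*y - 14 is:
H = [[-16, -1], [-1, -8]]
Trace = -16 - 8 = -24
Determinant = -16*-8 - (-1)^2 = 127
Discriminant = (-24)^2 - 4*127 = 68.0
Eigenvalues: lambda_1 = -16.1231, lambda_2 = -7.8769
The function is not convex.

0


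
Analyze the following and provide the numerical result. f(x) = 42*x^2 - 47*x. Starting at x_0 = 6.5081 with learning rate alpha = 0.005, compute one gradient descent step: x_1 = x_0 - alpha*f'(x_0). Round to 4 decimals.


We compute the gradient at x_0 and apply the update.
f'(x) = 84*x - 47
f'(6.5081) = 84*6.5081 - 47 = 499.6804
x_1 = 6.5081 - 0.005*499.6804 = 4.0097


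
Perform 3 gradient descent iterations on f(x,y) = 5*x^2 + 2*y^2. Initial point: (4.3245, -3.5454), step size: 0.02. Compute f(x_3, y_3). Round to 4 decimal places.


Gradient descent on f(x,y) = 5*x^2 + 2*y^2.
Starting point: (4.3245, -3.5454), alpha = 0.02
Step 1: grad_x = 2*5*4.3245 = 43.245, grad_y = 2*2*-3.5454 = -14.1816
  x_1 = 4.3245 - 0.02*43.245 = 3.4596
  y_1 = -3.5454 - 0.02*-14.1816 = -3.2618
Step 2: grad_x = 2*5*3.4596 = 34.596, grad_y = 2*2*-3.2618 = -13.0471
  x_2 = 3.4596 - 0.02*34.596 = 2.7677
  y_2 = -3.2618 - 0.02*-13.0471 = -3.0008
Step 3: grad_x = 2*5*2.7677 = 27.6768, grad_y = 2*2*-3.0008 = -12.0033
  x_3 = 2.7677 - 0.02*27.6768 = 2.2141
  y_3 = -3.0008 - 0.02*-12.0033 = -2.7608
f(2.2141, -2.7608) = 5*2.2141^2 + 2*(-2.7608)^2 = 39.7558


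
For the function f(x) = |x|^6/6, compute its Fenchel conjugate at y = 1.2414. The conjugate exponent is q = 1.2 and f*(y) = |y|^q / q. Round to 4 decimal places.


The conjugate exponent q satisfies 1/p + 1/q = 1.
p = 6, so q = 6/(6 - 1) = 1.2
|y|^q = 1.2414^1.2 = 1.2963
f*(1.2414) = 1.2963 / 1.2 = 1.0802


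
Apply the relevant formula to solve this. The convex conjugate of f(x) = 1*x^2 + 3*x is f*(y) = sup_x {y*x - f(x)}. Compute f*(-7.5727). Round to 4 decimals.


f*(y) = sup_x {y*x - a*x^2 - b*x} = sup_x {(y-b)*x - a*x^2}
FOC: (y - b) - 2a*x = 0 => x* = (y - b)/(2a)
x* = (-7.5727 - 3)/(2*1) = -5.2864
f*(-7.5727) = (y-b)^2/(4a) = (-7.5727 - 3)^2/(4*1)
= 111.782/4 = 27.9455


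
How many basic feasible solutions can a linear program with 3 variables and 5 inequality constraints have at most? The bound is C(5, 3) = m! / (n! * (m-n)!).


Each vertex corresponds to some choice of n active constraints out of m, so the number of vertices is at most C(m, n) = m! / (n!(m-n)!).
m = 5, n = 3
Numerator: 5 * 4 * 3
Denominator: 3! = 6
C(5, 3) = 10


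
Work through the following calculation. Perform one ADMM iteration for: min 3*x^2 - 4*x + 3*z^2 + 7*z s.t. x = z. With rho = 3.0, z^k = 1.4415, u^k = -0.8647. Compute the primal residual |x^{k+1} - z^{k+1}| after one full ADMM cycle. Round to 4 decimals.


ADMM iteration with rho = 3.0, z^k = 1.4415, u^k = -0.8647
Step 1: x-update.
Minimize 3*x^2 - 4*x + (3.0/2)*(x - 1.4415 - 0.8647)^2
FOC: (2*3 + 3.0)*x = 4 + 3.0*(1.4415 + 0.8647)
x^{k+1} = 1.2132
Step 2: z-update.
Minimize 3*z^2 + 7*z + (3.0/2)*(1.2132 - z - 0.8647)^2
FOC: (2*3 + 3.0)*z = -7 + 3.0*(1.2132 - 0.8647)
z^{k+1} = -0.6616
Step 3: u-update.
u^{k+1} = -0.8647 + 1.2132 + 0.6616 = 1.0101
Step 4: Primal residual = |1.2132 + 0.6616| = 1.8748


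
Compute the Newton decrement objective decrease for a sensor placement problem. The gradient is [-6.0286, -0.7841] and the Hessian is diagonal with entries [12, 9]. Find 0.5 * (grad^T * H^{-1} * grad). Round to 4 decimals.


Step 1: H is diagonal, so H^(-1) * g = [-0.5024, -0.0871].
Step 2: g^T H^(-1) g = sum_i g_i^2 / H_ii
  = (-6.0286)^2/12 + (-0.7841)^2/9
  = 3.0287 + 0.0683 = 3.097
Step 3: Objective decrease = 0.5 * g^T H^(-1) g = 1.5485


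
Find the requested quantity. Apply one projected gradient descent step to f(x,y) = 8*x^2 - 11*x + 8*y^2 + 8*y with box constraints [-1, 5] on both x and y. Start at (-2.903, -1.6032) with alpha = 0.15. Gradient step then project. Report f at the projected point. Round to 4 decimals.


Step 1: Compute gradient at (-2.903, -1.6032).
grad_x = 2*8*-2.903 - 11 = -57.448
grad_y = 2*8*-1.6032 + 8 = -17.6512
Step 2: Gradient step.
x_raw = -2.903 - 0.15*-57.448 = 5.7142
y_raw = -1.6032 - 0.15*-17.6512 = 1.0445
Step 3: Project onto [-1, 5].
x_proj = clip(5.7142) = 5.0
y_proj = clip(1.0445) = 1.0445
Step 4: Evaluate f.
f(5.0, 1.0445) = 162.0833


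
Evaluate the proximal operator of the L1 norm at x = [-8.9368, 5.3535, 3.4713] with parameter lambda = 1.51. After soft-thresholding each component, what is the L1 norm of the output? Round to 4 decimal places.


Soft-thresholding with lambda = 1.51:
prox(-8.9368) = sign(-8.9368)*max(|-8.9368| - 1.51, 0) = -7.4268
prox(5.3535) = sign(5.3535)*max(|5.3535| - 1.51, 0) = 3.8435
prox(3.4713) = sign(3.4713)*max(|3.4713| - 1.51, 0) = 1.9613
prox(x) = [-7.4268, 3.8435, 1.9613]
||prox(x)||_1 = 7.4268 + 3.8435 + 1.9613 = 13.2316


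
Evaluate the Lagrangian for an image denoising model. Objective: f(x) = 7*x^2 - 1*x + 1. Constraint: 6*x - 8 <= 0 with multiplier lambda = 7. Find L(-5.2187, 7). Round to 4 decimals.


Step 1: Evaluate f(x).
f(-5.2187) = 7*(-5.2187)^2 - 1*(-5.2187) + 1 = 196.8625
Step 2: Evaluate g(x).
g(-5.2187) = 6*-5.2187 - 8 = -39.3122
Step 3: Compute Lagrangian.
L = 196.8625 + 7*-39.3122 = -78.3229


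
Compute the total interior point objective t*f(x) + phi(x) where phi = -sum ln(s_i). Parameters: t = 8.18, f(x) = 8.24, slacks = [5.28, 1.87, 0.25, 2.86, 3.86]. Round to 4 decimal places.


Step 1: Compute log-barrier.
ln values: [1.6639, 0.6259, -1.3863, 1.0508, 1.3507]
phi = -(1.6639 + 0.6259 - 1.3863 + 1.0508 + 1.3507) = -3.3051
Step 2: Compute augmented objective.
t*f(x) = 8.18*8.24 = 67.4032
Total = 67.4032 - 3.3051 = 64.0981


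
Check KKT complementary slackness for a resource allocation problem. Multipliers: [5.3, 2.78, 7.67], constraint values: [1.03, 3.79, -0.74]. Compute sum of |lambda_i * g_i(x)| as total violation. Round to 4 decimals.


KKT complementary slackness check:
lambda_1 * g_1 = 5.3 * 1.03 = 5.459
lambda_2 * g_2 = 2.78 * 3.79 = 10.5362
lambda_3 * g_3 = 7.67 * -0.74 = -5.6758
Total violation = 5.459 + 10.5362 + 5.6758 = 21.671


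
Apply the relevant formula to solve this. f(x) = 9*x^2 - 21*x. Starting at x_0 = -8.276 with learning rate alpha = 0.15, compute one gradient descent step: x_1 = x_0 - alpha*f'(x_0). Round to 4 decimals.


We compute the gradient at x_0 and apply the update.
f'(x) = 18*x - 21
f'(-8.276) = 18*-8.276 - 21 = -169.968
x_1 = -8.276 - 0.15*-169.968 = 17.2192


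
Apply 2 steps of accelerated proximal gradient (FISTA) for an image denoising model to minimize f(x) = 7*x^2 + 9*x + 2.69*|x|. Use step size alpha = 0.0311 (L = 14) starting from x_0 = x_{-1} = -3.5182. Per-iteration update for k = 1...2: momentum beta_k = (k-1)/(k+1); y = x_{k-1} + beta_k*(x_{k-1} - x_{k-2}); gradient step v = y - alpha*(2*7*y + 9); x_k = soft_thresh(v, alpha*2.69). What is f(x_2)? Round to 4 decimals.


FISTA on f(x) = 7*x^2 + 9*x + 2.69*|x|
L = 14, alpha = 0.0311
Iteration 1: beta = 0.0, y = -3.5182 + 0.0*(-3.5182 + 3.5182) = -3.5182
  grad(y) = -40.2548, v = y - alpha*grad = -2.2663
  prox(v) = soft_thresh(-2.2663, 0.0837) = -2.1826
Iteration 2: beta = 0.3333, y = -2.1826 + 0.3333*(-2.1826 + 3.5182) = -1.7374
  grad(y) = -15.3239, v = y - alpha*grad = -1.2608
  prox(v) = soft_thresh(-1.2608, 0.0837) = -1.1772
f(x_2) = 7*(-1.1772)^2 + 9*(-1.1772) + 2.69*|-1.1772| = 2.2724


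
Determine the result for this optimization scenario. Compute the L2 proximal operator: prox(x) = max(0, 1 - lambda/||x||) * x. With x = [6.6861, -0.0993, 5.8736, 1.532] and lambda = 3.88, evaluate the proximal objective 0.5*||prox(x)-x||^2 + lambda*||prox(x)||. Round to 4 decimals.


Step 1: Compute ||x||.
||x|| = 9.0311
Step 2: Compute scaling factor.
scale = max(0, 1 - 3.88/9.0311) = 0.5704
Step 3: prox(x) = [3.8136, -0.0566, 3.3501, 0.8738]
||prox(x)|| = 5.1511
Step 4: Proximal objective.
0.5*||prox-x||^2 = 7.5272
lambda*||prox|| = 19.9863
Total = 27.5133


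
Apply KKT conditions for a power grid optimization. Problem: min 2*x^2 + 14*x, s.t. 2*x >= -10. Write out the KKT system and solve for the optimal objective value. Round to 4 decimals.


Step 1: Try lambda = 0 (constraint inactive).
Stationarity: 2*2*x + 14 = 0
x* = -14/(2*2) = -3.5
Check constraint: 2*-3.5 = -7.0 >= -10 -- satisfied.
Step 2: Compute optimal value.
f(x*) = 2*(-3.5)^2 + 14*(-3.5) = -24.5


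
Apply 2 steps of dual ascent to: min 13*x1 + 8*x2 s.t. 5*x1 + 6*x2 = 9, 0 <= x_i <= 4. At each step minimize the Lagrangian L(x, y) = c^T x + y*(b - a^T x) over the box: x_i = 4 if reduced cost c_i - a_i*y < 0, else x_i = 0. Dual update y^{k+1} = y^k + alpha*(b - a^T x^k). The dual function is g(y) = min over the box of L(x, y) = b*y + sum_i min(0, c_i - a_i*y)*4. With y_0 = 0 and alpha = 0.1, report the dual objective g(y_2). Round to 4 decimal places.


Dual ascent for LP: min 13*x1 + 8*x2, 5*x1 + 6*x2 = 9, 0 <= x_i <= 4
Step 1: y^k = 0.0, reduced costs: (13.0, 8.0)
  x^k = (0.0, 0.0), subgradient = b - a^T x = 9.0
  y^{k+1} = 0.0 + 0.1*9.0 = 0.9
Step 2: y^k = 0.9, reduced costs: (8.5, 2.6)
  x^k = (0.0, 0.0), subgradient = b - a^T x = 9.0
  y^{k+1} = 0.9 + 0.1*9.0 = 1.8
Dual objective at y_2 = 1.8: reduced costs (4.0, -2.8), box minimizer x = (0.0, 4.0)
g(y_2) = b*y + (c1 - a1*y)*x1 + (c2 - a2*y)*x2 = 9*1.8 + 4.0*0.0 + (-2.8)*4.0 = 16.2 + 0.0 - 11.2 = 5.0


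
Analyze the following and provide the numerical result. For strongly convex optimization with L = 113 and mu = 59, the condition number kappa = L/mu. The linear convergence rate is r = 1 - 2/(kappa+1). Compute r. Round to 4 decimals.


Step 1: Compute the condition number.
kappa = L/mu = 113/59 = 1.9153
Step 2: Compute the convergence rate.
r = 1 - 2/(kappa + 1) = 1 - 2*mu/(L + mu) = (L - mu)/(L + mu) = 54/172 = 0.314


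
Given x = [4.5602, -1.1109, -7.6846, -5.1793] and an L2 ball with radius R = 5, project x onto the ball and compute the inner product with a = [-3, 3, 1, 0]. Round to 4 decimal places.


Step 1: Compute ||x|| (intermediates to 6 decimals).
||x|| = sqrt(4.5602^2 + (-1.1109)^2 + (-7.6846)^2 + (-5.1793)^2) = 10.387865
Step 2: Project.
Since ||x|| > R, scale = R/||x|| = 5/10.387865 = 0.481331, proj(x) = scale * x
proj(x) = [2.194966, -0.534711, -3.698836, -2.492958]
Step 3: Dot product.
a^T * proj(x) = -3*2.194966 + 3*(-0.534711) + 1*(-3.698836) + 0*(-2.492958) = -11.8879


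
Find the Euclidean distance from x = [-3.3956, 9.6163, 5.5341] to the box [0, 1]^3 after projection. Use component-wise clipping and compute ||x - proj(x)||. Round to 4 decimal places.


Project each component onto [0, 1].
clip(-3.3956) = 0.0, clip(9.6163) = 1.0, clip(5.5341) = 1.0
Projection = [0.0, 1.0, 1.0]
Squared diffs: [11.5301, 74.2406, 20.5581]
Distance = sqrt(106.3288) = 10.3116


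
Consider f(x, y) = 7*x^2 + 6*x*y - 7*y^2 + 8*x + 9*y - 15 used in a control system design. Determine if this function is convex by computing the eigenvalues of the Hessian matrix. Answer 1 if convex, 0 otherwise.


The Hessian of f(x,y) = 7*x^2 + 6*x*y - 7*y^2 + 8*x + 9*y - 15 is:
H = [[14, 6], [6, -14]]
Trace = 14 - 14 = 0
Determinant = 14*-14 - (6)^2 = -232
Discriminant = (0)^2 - 4*-232 = 928.0
Eigenvalues: lambda_1 = -15.2315, lambda_2 = 15.2315
The function is not convex.

0


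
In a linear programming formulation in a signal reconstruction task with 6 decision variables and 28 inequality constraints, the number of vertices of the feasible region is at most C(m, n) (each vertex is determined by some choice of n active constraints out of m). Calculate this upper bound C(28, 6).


Each vertex corresponds to some choice of n active constraints out of m, so the number of vertices is at most C(m, n) = m! / (n!(m-n)!).
m = 28, n = 6
Numerator: 28 * 27 * 26 * 25 * 24 * 23
Denominator: 6! = 720
C(28, 6) = 376740
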